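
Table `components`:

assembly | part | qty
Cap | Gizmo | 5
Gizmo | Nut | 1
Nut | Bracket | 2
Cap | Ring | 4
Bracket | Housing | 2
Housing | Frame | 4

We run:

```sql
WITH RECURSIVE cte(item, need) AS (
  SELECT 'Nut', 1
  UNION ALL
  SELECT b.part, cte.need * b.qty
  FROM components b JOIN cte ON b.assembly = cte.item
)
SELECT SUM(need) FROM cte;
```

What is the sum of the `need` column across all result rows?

Base: (Nut, need=1).
Iteration 1: components of {Nut} -> Bracket = 1*2 = 2.
Iteration 2: components of {Bracket} -> Housing = 2*2 = 4.
Iteration 3: components of {Housing} -> Frame = 4*4 = 16.
Iteration 4: no further components; recursion stops.
SUM(need) = 1 + 2 + 4 + 16 = 23.

23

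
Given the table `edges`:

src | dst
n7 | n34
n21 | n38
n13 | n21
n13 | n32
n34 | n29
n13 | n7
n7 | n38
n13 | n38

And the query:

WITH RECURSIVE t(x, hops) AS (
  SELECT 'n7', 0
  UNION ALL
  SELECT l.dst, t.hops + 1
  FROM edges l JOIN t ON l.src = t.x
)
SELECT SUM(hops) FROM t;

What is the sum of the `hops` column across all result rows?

Base: (n7, hops=0).
Iteration 1: edges from {n7} -> (n34, hops=1), (n38, hops=1).
Iteration 2: edges from {n34,n38} -> (n29, hops=2).
Iteration 3: no outgoing edges from {n29}; recursion stops.
SUM(hops) = 0 + 1 + 1 + 2 = 4.

4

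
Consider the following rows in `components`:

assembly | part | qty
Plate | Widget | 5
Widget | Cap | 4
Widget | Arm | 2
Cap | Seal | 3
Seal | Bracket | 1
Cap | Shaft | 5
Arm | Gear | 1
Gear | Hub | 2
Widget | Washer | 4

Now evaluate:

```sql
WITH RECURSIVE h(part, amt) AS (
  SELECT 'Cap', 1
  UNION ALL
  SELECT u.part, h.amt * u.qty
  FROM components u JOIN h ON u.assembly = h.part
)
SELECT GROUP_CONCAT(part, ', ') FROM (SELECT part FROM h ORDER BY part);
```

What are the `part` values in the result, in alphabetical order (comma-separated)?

Bracket, Cap, Seal, Shaft

Base: (Cap, amt=1).
Iteration 1: components of {Cap} -> Seal = 1*3 = 3, Shaft = 1*5 = 5.
Iteration 2: components of {Seal,Shaft} -> Bracket = 3*1 = 3.
Iteration 3: no further components; recursion stops.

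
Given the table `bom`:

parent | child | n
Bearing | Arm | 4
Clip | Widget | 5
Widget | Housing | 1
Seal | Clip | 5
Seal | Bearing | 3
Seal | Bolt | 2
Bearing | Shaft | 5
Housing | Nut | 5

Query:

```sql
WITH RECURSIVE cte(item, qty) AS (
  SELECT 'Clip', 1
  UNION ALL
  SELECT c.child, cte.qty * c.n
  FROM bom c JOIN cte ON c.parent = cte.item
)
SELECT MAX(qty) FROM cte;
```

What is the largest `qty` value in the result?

25

Base: (Clip, qty=1).
Iteration 1: components of {Clip} -> Widget = 1*5 = 5.
Iteration 2: components of {Widget} -> Housing = 5*1 = 5.
Iteration 3: components of {Housing} -> Nut = 5*5 = 25.
Iteration 4: no further components; recursion stops.
qty values: 1, 5, 5, 25; the maximum is 25.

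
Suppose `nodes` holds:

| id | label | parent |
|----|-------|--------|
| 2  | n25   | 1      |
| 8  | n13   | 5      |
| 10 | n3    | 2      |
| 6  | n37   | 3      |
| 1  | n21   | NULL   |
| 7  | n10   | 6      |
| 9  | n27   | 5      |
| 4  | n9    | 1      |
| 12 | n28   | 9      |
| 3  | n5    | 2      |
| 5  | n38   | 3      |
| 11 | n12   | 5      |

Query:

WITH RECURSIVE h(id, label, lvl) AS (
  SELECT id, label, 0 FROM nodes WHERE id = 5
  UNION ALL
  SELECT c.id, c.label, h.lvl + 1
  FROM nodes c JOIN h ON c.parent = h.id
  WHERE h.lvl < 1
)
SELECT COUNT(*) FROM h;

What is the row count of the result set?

Base: id=5 (n38) at lvl 0.
Iteration 1: rows with parent in {5} -> n13 (id 8, lvl 1), n27 (id 9, lvl 1), n12 (id 11, lvl 1).
Iteration 2: lvl < 1 fails for all current rows; recursion stops.
Total rows emitted: 4.

4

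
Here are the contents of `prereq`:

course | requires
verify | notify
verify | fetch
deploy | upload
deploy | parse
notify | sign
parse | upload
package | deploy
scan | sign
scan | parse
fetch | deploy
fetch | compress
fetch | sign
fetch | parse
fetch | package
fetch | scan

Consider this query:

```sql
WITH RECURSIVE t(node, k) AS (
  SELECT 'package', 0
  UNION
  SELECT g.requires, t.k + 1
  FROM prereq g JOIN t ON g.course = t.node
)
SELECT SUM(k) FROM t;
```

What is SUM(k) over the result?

Base: (package, k=0).
Iteration 1: edges from {package} -> (deploy, k=1).
Iteration 2: edges from {deploy} -> (parse, k=2), (upload, k=2).
Iteration 3: edges from {parse,upload} -> (upload, k=3).
Iteration 4: no outgoing edges from {upload}; recursion stops.
SUM(k) = 0 + 1 + 2 + 2 + 3 = 8.

8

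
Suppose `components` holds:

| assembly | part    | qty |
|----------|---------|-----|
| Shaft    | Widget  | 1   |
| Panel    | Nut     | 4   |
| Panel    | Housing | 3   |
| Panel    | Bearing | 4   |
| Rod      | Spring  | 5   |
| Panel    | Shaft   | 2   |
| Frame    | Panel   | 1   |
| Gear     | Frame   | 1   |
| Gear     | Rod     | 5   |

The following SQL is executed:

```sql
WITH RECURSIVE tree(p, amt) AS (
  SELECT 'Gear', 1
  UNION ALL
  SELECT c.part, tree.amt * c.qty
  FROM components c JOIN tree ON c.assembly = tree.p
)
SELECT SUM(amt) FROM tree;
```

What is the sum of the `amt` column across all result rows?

48

Base: (Gear, amt=1).
Iteration 1: components of {Gear} -> Frame = 1*1 = 1, Rod = 1*5 = 5.
Iteration 2: components of {Frame,Rod} -> Panel = 1*1 = 1, Spring = 5*5 = 25.
Iteration 3: components of {Panel,Spring} -> Bearing = 1*4 = 4, Housing = 1*3 = 3, Nut = 1*4 = 4, Shaft = 1*2 = 2.
Iteration 4: components of {Bearing,Housing,Nut,Shaft} -> Widget = 2*1 = 2.
Iteration 5: no further components; recursion stops.
SUM(amt) = 1 + 1 + 5 + 1 + 25 + 2 + 3 + 4 + 4 + 2 = 48.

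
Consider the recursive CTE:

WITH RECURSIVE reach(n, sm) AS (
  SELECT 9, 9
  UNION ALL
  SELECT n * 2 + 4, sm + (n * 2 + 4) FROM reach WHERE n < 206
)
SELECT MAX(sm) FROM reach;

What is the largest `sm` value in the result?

Base: n=9, sm=9.
Iteration 1: 9 < 206 holds -> n = 9 * 2 + 4 = 22, sm = 9 + 22 = 31.
Iteration 2: 22 < 206 holds -> n = 22 * 2 + 4 = 48, sm = 31 + 48 = 79.
Iteration 3: 48 < 206 holds -> n = 48 * 2 + 4 = 100, sm = 79 + 100 = 179.
Iteration 4: 100 < 206 holds -> n = 100 * 2 + 4 = 204, sm = 179 + 204 = 383.
Iteration 5: 204 < 206 holds -> n = 204 * 2 + 4 = 412, sm = 383 + 412 = 795.
Iteration 6: 412 < 206 fails; recursion stops.
sm values: 9, 31, 79, 179, 383, 795; the maximum is 795.

795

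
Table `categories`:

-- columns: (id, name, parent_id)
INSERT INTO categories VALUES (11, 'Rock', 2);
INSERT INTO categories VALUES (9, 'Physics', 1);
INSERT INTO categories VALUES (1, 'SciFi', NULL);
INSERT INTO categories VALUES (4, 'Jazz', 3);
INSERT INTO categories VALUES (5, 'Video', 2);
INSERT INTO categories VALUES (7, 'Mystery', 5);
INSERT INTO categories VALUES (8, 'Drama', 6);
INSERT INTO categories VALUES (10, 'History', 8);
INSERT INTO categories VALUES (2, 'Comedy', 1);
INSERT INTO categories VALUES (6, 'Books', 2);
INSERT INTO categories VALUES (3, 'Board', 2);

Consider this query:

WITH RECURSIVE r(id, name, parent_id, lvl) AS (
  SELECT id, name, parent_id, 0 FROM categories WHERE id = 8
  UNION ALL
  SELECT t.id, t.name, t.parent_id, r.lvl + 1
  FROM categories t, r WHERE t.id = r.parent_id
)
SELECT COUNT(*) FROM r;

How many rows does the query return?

4

Base: id=8 (Drama), parent_id=6, lvl 0.
Iteration 1: join on id=6 -> Books (id 6, parent_id=2, lvl 1).
Iteration 2: join on id=2 -> Comedy (id 2, parent_id=1, lvl 2).
Iteration 3: join on id=1 -> SciFi (id 1, parent_id=NULL, lvl 3).
Iteration 4: parent_id is NULL; no match; recursion stops.
Total rows emitted: 4.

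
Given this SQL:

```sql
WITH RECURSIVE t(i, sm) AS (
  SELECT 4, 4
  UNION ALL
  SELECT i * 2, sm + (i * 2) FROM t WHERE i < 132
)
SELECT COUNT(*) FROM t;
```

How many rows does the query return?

Base: i=4, sm=4.
Iteration 1: 4 < 132 holds -> i = 4 * 2 = 8, sm = 4 + 8 = 12.
Iteration 2: 8 < 132 holds -> i = 8 * 2 = 16, sm = 12 + 16 = 28.
Iteration 3: 16 < 132 holds -> i = 16 * 2 = 32, sm = 28 + 32 = 60.
Iteration 4: 32 < 132 holds -> i = 32 * 2 = 64, sm = 60 + 64 = 124.
Iteration 5: 64 < 132 holds -> i = 64 * 2 = 128, sm = 124 + 128 = 252.
Iteration 6: 128 < 132 holds -> i = 128 * 2 = 256, sm = 252 + 256 = 508.
Iteration 7: 256 < 132 fails; recursion stops.
Total rows emitted: 7.

7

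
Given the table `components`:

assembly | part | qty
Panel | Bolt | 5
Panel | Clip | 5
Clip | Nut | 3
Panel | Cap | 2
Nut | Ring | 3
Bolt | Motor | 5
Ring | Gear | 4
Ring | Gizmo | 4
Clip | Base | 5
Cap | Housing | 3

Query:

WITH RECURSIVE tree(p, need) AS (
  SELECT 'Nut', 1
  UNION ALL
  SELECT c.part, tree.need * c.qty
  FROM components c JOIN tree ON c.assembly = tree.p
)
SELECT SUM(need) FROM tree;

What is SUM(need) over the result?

Base: (Nut, need=1).
Iteration 1: components of {Nut} -> Ring = 1*3 = 3.
Iteration 2: components of {Ring} -> Gear = 3*4 = 12, Gizmo = 3*4 = 12.
Iteration 3: no further components; recursion stops.
SUM(need) = 1 + 3 + 12 + 12 = 28.

28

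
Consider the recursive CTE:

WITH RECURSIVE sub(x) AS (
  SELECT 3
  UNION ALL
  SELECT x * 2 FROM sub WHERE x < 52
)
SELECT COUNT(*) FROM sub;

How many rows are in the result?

Base: x=3.
Iteration 1: 3 < 52 holds -> x = 3 * 2 = 6.
Iteration 2: 6 < 52 holds -> x = 6 * 2 = 12.
Iteration 3: 12 < 52 holds -> x = 12 * 2 = 24.
Iteration 4: 24 < 52 holds -> x = 24 * 2 = 48.
Iteration 5: 48 < 52 holds -> x = 48 * 2 = 96.
Iteration 6: 96 < 52 fails; recursion stops.
Total rows emitted: 6.

6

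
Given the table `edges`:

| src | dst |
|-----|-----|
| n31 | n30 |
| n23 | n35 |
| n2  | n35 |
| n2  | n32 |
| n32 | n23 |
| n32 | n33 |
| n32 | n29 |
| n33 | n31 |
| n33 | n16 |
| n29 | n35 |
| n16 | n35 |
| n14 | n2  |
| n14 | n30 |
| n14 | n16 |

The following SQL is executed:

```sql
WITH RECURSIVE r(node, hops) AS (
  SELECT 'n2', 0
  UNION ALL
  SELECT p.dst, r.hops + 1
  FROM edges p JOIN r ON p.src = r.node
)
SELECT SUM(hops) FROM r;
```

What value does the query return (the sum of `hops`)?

28

Base: (n2, hops=0).
Iteration 1: edges from {n2} -> (n32, hops=1), (n35, hops=1).
Iteration 2: edges from {n32,n35} -> (n23, hops=2), (n29, hops=2), (n33, hops=2).
Iteration 3: edges from {n23,n29,n33} -> (n16, hops=3), (n31, hops=3), (n35, hops=3) x2. [UNION ALL keeps all 4 new rows, including repeats]
Iteration 4: edges from {n16,n31,n35} -> (n30, hops=4), (n35, hops=4).
Iteration 5: no outgoing edges from {n30,n35}; recursion stops.
SUM(hops) = 0 + 1 + 1 + 2 + 2 + 2 + 3 + 3 + 3 + 3 + 4 + 4 = 28.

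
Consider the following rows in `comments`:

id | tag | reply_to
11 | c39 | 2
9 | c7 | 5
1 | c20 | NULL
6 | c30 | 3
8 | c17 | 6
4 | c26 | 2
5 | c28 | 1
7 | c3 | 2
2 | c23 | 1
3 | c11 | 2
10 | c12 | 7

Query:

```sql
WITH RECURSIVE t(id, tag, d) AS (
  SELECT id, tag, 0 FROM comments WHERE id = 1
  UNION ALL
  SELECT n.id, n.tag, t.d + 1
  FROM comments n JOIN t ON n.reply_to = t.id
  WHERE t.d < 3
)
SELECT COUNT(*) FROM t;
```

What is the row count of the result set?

10

Base: id=1 (c20) at d 0.
Iteration 1: rows with reply_to in {1} -> c23 (id 2, d 1), c28 (id 5, d 1).
Iteration 2: rows with reply_to in {2,5} -> c11 (id 3, d 2), c26 (id 4, d 2), c3 (id 7, d 2), c7 (id 9, d 2), c39 (id 11, d 2).
Iteration 3: rows with reply_to in {3,4,7,9,11} -> c30 (id 6, d 3), c12 (id 10, d 3).
Iteration 4: d < 3 fails for all current rows; recursion stops.
Total rows emitted: 10.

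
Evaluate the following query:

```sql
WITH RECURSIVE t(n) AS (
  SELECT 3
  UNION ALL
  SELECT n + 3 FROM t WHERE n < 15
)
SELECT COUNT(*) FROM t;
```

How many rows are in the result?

5

Base: n=3.
Iteration 1: 3 < 15 holds -> n = 3 + 3 = 6.
Iteration 2: 6 < 15 holds -> n = 6 + 3 = 9.
Iteration 3: 9 < 15 holds -> n = 9 + 3 = 12.
Iteration 4: 12 < 15 holds -> n = 12 + 3 = 15.
Iteration 5: 15 < 15 fails; recursion stops.
Total rows emitted: 5.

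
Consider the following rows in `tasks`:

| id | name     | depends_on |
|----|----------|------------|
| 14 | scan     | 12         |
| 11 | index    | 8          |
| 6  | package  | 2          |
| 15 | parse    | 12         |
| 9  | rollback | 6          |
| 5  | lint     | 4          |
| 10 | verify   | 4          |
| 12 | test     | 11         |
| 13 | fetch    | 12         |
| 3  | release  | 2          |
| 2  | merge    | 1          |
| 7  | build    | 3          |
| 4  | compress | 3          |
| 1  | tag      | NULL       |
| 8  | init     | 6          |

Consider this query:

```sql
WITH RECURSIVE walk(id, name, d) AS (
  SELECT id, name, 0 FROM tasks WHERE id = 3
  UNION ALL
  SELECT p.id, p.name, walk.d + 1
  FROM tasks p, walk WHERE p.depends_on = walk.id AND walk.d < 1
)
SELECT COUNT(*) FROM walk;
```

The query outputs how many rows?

3

Base: id=3 (release) at d 0.
Iteration 1: rows with depends_on in {3} -> compress (id 4, d 1), build (id 7, d 1).
Iteration 2: d < 1 fails for all current rows; recursion stops.
Total rows emitted: 3.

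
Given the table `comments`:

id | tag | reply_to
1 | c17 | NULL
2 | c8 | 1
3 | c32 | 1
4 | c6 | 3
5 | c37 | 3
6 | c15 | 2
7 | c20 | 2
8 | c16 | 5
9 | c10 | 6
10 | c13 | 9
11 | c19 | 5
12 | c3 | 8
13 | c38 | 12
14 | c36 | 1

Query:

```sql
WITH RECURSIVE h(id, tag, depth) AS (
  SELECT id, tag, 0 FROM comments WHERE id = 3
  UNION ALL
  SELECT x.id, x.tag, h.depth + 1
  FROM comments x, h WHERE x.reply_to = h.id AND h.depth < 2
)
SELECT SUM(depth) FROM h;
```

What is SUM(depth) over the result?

6

Base: id=3 (c32) at depth 0.
Iteration 1: rows with reply_to in {3} -> c6 (id 4, depth 1), c37 (id 5, depth 1).
Iteration 2: rows with reply_to in {4,5} -> c16 (id 8, depth 2), c19 (id 11, depth 2).
Iteration 3: depth < 2 fails for all current rows; recursion stops.
SUM(depth) = 0 + 1 + 1 + 2 + 2 = 6.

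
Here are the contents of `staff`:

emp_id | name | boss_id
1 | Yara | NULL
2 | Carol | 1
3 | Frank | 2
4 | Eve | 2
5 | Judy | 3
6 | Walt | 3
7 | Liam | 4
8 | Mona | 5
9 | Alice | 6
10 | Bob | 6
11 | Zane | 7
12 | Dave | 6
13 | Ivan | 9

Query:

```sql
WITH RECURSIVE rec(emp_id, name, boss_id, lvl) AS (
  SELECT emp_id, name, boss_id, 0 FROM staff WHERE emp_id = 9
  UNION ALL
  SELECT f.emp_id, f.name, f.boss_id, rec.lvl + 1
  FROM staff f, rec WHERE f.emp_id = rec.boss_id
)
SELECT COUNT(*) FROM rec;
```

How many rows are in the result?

Base: emp_id=9 (Alice), boss_id=6, lvl 0.
Iteration 1: join on emp_id=6 -> Walt (id 6, boss_id=3, lvl 1).
Iteration 2: join on emp_id=3 -> Frank (id 3, boss_id=2, lvl 2).
Iteration 3: join on emp_id=2 -> Carol (id 2, boss_id=1, lvl 3).
Iteration 4: join on emp_id=1 -> Yara (id 1, boss_id=NULL, lvl 4).
Iteration 5: boss_id is NULL; no match; recursion stops.
Total rows emitted: 5.

5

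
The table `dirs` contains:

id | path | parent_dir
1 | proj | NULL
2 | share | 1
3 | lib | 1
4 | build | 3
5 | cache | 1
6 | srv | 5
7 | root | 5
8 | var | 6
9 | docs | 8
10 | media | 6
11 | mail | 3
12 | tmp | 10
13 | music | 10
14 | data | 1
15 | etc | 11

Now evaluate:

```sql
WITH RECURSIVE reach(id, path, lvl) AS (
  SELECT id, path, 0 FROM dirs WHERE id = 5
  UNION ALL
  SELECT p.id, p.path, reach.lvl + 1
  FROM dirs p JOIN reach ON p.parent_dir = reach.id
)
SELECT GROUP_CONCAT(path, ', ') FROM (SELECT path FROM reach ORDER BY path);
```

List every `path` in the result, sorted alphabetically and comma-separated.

Base: id=5 (cache) at lvl 0.
Iteration 1: rows with parent_dir in {5} -> srv (id 6, lvl 1), root (id 7, lvl 1).
Iteration 2: rows with parent_dir in {6,7} -> var (id 8, lvl 2), media (id 10, lvl 2).
Iteration 3: rows with parent_dir in {8,10} -> docs (id 9, lvl 3), tmp (id 12, lvl 3), music (id 13, lvl 3).
Iteration 4: no rows with parent_dir in {9,12,13}; recursion stops.

cache, docs, media, music, root, srv, tmp, var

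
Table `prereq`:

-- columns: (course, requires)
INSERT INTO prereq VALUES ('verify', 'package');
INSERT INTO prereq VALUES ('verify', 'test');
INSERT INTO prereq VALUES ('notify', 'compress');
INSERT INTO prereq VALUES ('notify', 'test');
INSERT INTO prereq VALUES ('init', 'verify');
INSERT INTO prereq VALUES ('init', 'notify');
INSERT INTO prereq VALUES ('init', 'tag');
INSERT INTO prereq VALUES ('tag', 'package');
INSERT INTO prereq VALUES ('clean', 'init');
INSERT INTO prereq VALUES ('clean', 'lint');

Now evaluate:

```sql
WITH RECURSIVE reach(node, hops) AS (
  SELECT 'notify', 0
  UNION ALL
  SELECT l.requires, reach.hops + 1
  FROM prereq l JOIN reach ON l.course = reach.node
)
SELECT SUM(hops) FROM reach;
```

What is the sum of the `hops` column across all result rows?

2

Base: (notify, hops=0).
Iteration 1: edges from {notify} -> (compress, hops=1), (test, hops=1).
Iteration 2: no outgoing edges from {compress,test}; recursion stops.
SUM(hops) = 0 + 1 + 1 = 2.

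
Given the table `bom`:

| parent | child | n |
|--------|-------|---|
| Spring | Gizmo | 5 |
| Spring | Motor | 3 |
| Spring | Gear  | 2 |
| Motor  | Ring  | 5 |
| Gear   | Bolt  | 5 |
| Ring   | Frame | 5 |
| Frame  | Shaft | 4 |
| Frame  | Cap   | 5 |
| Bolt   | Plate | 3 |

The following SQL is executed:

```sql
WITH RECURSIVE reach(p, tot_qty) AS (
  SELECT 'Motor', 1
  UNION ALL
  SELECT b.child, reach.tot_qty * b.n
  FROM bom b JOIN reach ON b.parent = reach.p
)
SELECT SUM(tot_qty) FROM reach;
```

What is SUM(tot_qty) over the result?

256

Base: (Motor, tot_qty=1).
Iteration 1: components of {Motor} -> Ring = 1*5 = 5.
Iteration 2: components of {Ring} -> Frame = 5*5 = 25.
Iteration 3: components of {Frame} -> Cap = 25*5 = 125, Shaft = 25*4 = 100.
Iteration 4: no further components; recursion stops.
SUM(tot_qty) = 1 + 5 + 25 + 100 + 125 = 256.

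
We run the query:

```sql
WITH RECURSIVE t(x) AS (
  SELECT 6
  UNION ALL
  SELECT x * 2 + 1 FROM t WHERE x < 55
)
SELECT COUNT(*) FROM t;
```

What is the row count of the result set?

4

Base: x=6.
Iteration 1: 6 < 55 holds -> x = 6 * 2 + 1 = 13.
Iteration 2: 13 < 55 holds -> x = 13 * 2 + 1 = 27.
Iteration 3: 27 < 55 holds -> x = 27 * 2 + 1 = 55.
Iteration 4: 55 < 55 fails; recursion stops.
Total rows emitted: 4.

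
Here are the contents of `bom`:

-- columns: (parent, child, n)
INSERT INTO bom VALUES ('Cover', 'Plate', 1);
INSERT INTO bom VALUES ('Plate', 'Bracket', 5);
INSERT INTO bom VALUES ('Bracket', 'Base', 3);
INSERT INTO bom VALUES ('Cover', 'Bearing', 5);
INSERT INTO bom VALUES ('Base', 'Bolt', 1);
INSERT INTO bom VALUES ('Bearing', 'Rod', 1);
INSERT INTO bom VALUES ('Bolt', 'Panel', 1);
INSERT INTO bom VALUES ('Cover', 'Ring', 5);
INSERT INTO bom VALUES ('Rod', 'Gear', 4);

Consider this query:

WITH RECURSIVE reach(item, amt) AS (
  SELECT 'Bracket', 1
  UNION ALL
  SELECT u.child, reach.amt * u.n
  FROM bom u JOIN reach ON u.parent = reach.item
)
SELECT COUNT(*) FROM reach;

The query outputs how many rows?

4

Base: (Bracket, amt=1).
Iteration 1: components of {Bracket} -> Base = 1*3 = 3.
Iteration 2: components of {Base} -> Bolt = 3*1 = 3.
Iteration 3: components of {Bolt} -> Panel = 3*1 = 3.
Iteration 4: no further components; recursion stops.
Total rows emitted: 4.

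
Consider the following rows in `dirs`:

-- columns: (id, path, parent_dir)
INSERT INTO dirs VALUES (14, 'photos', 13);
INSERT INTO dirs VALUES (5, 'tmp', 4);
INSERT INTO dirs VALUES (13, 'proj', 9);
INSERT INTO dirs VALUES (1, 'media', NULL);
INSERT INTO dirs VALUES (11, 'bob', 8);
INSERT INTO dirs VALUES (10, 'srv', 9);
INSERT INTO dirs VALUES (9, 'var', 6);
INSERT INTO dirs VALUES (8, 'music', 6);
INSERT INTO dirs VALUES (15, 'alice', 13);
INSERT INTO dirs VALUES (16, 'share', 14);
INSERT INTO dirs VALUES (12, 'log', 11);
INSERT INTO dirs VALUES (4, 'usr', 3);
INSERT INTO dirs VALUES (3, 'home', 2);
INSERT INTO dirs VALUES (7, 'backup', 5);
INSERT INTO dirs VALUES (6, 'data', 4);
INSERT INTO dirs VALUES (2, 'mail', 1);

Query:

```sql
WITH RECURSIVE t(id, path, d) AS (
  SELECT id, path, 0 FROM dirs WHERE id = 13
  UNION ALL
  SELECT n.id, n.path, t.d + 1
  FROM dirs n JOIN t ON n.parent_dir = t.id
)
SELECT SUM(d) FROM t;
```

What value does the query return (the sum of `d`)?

4

Base: id=13 (proj) at d 0.
Iteration 1: rows with parent_dir in {13} -> photos (id 14, d 1), alice (id 15, d 1).
Iteration 2: rows with parent_dir in {14,15} -> share (id 16, d 2).
Iteration 3: no rows with parent_dir in {16}; recursion stops.
SUM(d) = 0 + 1 + 1 + 2 = 4.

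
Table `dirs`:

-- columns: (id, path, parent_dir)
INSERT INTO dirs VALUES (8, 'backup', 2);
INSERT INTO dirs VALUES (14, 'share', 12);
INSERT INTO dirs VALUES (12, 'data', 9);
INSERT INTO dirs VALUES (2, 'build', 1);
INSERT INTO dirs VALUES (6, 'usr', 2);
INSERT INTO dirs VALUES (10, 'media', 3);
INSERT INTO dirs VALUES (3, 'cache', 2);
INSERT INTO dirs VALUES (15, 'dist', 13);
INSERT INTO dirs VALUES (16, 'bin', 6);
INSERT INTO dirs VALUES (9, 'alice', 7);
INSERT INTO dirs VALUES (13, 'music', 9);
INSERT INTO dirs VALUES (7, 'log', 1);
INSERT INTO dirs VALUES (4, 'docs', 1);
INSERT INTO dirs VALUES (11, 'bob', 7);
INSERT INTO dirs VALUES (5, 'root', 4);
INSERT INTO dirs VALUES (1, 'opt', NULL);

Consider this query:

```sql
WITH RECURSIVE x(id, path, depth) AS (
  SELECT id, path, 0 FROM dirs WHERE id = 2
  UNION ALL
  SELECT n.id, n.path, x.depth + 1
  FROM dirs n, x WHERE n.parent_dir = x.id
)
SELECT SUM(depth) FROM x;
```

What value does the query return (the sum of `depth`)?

7

Base: id=2 (build) at depth 0.
Iteration 1: rows with parent_dir in {2} -> cache (id 3, depth 1), usr (id 6, depth 1), backup (id 8, depth 1).
Iteration 2: rows with parent_dir in {3,6,8} -> media (id 10, depth 2), bin (id 16, depth 2).
Iteration 3: no rows with parent_dir in {10,16}; recursion stops.
SUM(depth) = 0 + 1 + 1 + 1 + 2 + 2 = 7.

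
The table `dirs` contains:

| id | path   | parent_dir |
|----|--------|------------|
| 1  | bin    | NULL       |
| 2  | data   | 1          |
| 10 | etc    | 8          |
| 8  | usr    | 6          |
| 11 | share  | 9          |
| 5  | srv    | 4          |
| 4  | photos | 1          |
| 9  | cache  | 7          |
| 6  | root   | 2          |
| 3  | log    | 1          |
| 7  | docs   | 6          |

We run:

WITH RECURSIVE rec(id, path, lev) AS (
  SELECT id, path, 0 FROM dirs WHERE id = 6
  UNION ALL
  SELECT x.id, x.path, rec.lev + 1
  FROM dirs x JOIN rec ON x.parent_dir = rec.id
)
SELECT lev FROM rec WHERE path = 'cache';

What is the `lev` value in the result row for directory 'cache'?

Base: id=6 (root) at lev 0.
Iteration 1: rows with parent_dir in {6} -> docs (id 7, lev 1), usr (id 8, lev 1).
Iteration 2: rows with parent_dir in {7,8} -> cache (id 9, lev 2), etc (id 10, lev 2).
Iteration 3: rows with parent_dir in {9,10} -> share (id 11, lev 3).
Iteration 4: no rows with parent_dir in {11}; recursion stops.

2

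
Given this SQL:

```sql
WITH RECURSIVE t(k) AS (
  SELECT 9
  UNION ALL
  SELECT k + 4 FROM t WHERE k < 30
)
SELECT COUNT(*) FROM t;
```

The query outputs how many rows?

7

Base: k=9.
Iteration 1: 9 < 30 holds -> k = 9 + 4 = 13.
Iteration 2: 13 < 30 holds -> k = 13 + 4 = 17.
Iteration 3: 17 < 30 holds -> k = 17 + 4 = 21.
Iteration 4: 21 < 30 holds -> k = 21 + 4 = 25.
Iteration 5: 25 < 30 holds -> k = 25 + 4 = 29.
Iteration 6: 29 < 30 holds -> k = 29 + 4 = 33.
Iteration 7: 33 < 30 fails; recursion stops.
Total rows emitted: 7.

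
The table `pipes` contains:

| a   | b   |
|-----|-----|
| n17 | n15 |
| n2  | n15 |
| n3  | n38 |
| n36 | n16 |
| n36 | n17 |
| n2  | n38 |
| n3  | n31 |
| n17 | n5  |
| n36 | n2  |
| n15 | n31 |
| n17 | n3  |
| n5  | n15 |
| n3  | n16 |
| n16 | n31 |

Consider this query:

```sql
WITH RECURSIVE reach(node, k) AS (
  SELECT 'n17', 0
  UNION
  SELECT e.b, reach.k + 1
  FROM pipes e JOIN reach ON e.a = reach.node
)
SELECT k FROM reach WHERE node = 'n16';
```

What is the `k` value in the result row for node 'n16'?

Base: (n17, k=0).
Iteration 1: edges from {n17} -> (n15, k=1), (n3, k=1), (n5, k=1).
Iteration 2: edges from {n15,n3,n5} -> (n15, k=2), (n16, k=2), (n31, k=2), (n38, k=2). [UNION drops 1 duplicate row(s)]
Iteration 3: edges from {n15,n16,n31,n38} -> (n31, k=3). [UNION drops 1 duplicate row(s)]
Iteration 4: no outgoing edges from {n31}; recursion stops.

2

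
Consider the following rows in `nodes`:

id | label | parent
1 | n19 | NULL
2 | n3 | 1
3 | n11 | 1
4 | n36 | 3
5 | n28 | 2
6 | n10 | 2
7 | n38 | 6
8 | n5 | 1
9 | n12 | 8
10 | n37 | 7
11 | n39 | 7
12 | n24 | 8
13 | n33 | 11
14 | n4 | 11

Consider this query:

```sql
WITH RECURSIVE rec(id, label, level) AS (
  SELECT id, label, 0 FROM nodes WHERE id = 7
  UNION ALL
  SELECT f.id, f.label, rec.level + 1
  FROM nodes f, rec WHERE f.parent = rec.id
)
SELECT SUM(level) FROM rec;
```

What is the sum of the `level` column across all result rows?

6

Base: id=7 (n38) at level 0.
Iteration 1: rows with parent in {7} -> n37 (id 10, level 1), n39 (id 11, level 1).
Iteration 2: rows with parent in {10,11} -> n33 (id 13, level 2), n4 (id 14, level 2).
Iteration 3: no rows with parent in {13,14}; recursion stops.
SUM(level) = 0 + 1 + 1 + 2 + 2 = 6.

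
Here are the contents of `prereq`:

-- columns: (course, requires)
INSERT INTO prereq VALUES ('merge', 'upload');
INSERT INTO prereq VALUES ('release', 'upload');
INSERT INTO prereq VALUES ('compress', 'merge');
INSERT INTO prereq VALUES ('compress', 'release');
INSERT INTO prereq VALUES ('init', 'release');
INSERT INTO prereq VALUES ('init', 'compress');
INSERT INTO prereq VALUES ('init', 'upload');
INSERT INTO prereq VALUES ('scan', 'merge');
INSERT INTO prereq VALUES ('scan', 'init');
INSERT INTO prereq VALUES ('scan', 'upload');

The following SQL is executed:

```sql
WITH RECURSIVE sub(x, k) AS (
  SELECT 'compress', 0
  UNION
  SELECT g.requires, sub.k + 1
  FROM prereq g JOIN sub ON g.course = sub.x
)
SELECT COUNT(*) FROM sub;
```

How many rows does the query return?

Base: (compress, k=0).
Iteration 1: edges from {compress} -> (merge, k=1), (release, k=1).
Iteration 2: edges from {merge,release} -> (upload, k=2). [UNION drops 1 duplicate row(s)]
Iteration 3: no outgoing edges from {upload}; recursion stops.
Total rows emitted: 4.

4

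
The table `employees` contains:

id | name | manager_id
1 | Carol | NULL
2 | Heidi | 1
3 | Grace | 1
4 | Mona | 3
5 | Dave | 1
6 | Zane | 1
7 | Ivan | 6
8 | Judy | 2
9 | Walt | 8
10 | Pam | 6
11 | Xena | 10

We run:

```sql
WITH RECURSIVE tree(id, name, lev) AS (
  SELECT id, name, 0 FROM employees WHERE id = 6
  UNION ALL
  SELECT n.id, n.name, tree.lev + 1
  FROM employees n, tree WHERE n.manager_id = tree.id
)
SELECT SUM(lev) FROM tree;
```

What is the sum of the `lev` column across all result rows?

Base: id=6 (Zane) at lev 0.
Iteration 1: rows with manager_id in {6} -> Ivan (id 7, lev 1), Pam (id 10, lev 1).
Iteration 2: rows with manager_id in {7,10} -> Xena (id 11, lev 2).
Iteration 3: no rows with manager_id in {11}; recursion stops.
SUM(lev) = 0 + 1 + 1 + 2 = 4.

4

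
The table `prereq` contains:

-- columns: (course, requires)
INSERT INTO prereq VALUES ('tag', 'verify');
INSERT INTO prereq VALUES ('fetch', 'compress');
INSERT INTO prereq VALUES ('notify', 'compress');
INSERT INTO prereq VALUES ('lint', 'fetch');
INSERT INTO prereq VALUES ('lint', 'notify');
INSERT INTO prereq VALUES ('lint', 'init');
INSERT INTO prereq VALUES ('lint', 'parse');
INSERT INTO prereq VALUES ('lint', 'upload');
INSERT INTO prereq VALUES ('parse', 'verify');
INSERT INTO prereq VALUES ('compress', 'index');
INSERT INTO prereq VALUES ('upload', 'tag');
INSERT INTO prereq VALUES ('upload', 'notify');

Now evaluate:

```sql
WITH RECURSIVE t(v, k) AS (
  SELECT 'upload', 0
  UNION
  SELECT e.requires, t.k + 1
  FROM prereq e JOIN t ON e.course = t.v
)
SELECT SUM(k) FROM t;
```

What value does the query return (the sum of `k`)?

Base: (upload, k=0).
Iteration 1: edges from {upload} -> (notify, k=1), (tag, k=1).
Iteration 2: edges from {notify,tag} -> (compress, k=2), (verify, k=2).
Iteration 3: edges from {compress,verify} -> (index, k=3).
Iteration 4: no outgoing edges from {index}; recursion stops.
SUM(k) = 0 + 1 + 1 + 2 + 2 + 3 = 9.

9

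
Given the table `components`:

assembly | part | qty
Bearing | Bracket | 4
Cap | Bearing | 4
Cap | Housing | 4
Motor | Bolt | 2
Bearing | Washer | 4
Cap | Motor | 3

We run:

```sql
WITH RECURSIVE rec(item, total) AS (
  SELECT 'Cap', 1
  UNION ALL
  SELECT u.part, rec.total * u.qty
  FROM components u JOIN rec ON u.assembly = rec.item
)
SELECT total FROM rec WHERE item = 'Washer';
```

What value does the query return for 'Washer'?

Base: (Cap, total=1).
Iteration 1: components of {Cap} -> Bearing = 1*4 = 4, Housing = 1*4 = 4, Motor = 1*3 = 3.
Iteration 2: components of {Bearing,Housing,Motor} -> Bolt = 3*2 = 6, Bracket = 4*4 = 16, Washer = 4*4 = 16.
Iteration 3: no further components; recursion stops.

16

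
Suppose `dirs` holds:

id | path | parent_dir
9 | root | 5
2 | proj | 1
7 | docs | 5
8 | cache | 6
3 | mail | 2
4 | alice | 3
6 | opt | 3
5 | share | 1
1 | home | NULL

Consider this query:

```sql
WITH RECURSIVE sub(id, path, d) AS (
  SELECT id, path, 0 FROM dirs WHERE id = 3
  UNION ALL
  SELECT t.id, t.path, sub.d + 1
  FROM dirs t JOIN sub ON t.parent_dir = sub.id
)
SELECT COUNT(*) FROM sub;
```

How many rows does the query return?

4

Base: id=3 (mail) at d 0.
Iteration 1: rows with parent_dir in {3} -> alice (id 4, d 1), opt (id 6, d 1).
Iteration 2: rows with parent_dir in {4,6} -> cache (id 8, d 2).
Iteration 3: no rows with parent_dir in {8}; recursion stops.
Total rows emitted: 4.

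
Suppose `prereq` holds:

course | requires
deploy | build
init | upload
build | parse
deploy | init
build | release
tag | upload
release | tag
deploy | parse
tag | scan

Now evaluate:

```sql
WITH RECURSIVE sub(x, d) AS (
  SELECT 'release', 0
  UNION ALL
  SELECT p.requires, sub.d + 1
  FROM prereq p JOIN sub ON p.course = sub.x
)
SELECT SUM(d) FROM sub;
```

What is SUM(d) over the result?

Base: (release, d=0).
Iteration 1: edges from {release} -> (tag, d=1).
Iteration 2: edges from {tag} -> (scan, d=2), (upload, d=2).
Iteration 3: no outgoing edges from {scan,upload}; recursion stops.
SUM(d) = 0 + 1 + 2 + 2 = 5.

5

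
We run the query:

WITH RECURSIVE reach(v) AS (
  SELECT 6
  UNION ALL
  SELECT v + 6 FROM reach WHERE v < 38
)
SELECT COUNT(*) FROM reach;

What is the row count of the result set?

Base: v=6.
Iteration 1: 6 < 38 holds -> v = 6 + 6 = 12.
Iteration 2: 12 < 38 holds -> v = 12 + 6 = 18.
Iteration 3: 18 < 38 holds -> v = 18 + 6 = 24.
Iteration 4: 24 < 38 holds -> v = 24 + 6 = 30.
Iteration 5: 30 < 38 holds -> v = 30 + 6 = 36.
Iteration 6: 36 < 38 holds -> v = 36 + 6 = 42.
Iteration 7: 42 < 38 fails; recursion stops.
Total rows emitted: 7.

7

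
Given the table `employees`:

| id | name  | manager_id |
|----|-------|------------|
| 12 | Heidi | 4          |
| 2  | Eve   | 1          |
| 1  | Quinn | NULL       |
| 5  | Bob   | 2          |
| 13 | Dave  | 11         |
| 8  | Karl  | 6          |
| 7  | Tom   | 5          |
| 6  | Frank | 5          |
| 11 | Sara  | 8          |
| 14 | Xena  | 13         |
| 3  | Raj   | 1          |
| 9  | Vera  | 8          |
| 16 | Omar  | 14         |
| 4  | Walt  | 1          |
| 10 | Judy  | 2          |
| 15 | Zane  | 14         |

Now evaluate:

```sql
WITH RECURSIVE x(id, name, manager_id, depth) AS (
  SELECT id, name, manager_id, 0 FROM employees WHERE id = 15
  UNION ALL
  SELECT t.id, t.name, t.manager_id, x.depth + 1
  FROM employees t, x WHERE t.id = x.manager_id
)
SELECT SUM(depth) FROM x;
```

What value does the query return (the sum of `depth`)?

36

Base: id=15 (Zane), manager_id=14, depth 0.
Iteration 1: join on id=14 -> Xena (id 14, manager_id=13, depth 1).
Iteration 2: join on id=13 -> Dave (id 13, manager_id=11, depth 2).
Iteration 3: join on id=11 -> Sara (id 11, manager_id=8, depth 3).
Iteration 4: join on id=8 -> Karl (id 8, manager_id=6, depth 4).
Iteration 5: join on id=6 -> Frank (id 6, manager_id=5, depth 5).
Iteration 6: join on id=5 -> Bob (id 5, manager_id=2, depth 6).
Iteration 7: join on id=2 -> Eve (id 2, manager_id=1, depth 7).
Iteration 8: join on id=1 -> Quinn (id 1, manager_id=NULL, depth 8).
Iteration 9: manager_id is NULL; no match; recursion stops.
SUM(depth) = 0 + 1 + 2 + 3 + 4 + 5 + 6 + 7 + 8 = 36.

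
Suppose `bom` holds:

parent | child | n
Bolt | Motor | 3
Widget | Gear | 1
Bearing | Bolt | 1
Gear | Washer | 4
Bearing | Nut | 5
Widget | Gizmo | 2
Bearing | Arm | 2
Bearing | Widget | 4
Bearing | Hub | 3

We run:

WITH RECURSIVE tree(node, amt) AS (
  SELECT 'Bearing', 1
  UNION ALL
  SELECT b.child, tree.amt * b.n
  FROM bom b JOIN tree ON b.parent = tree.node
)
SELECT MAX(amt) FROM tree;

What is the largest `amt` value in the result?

Base: (Bearing, amt=1).
Iteration 1: components of {Bearing} -> Arm = 1*2 = 2, Bolt = 1*1 = 1, Hub = 1*3 = 3, Nut = 1*5 = 5, Widget = 1*4 = 4.
Iteration 2: components of {Arm,Bolt,Hub,Nut,Widget} -> Gear = 4*1 = 4, Gizmo = 4*2 = 8, Motor = 1*3 = 3.
Iteration 3: components of {Gear,Gizmo,Motor} -> Washer = 4*4 = 16.
Iteration 4: no further components; recursion stops.
amt values: 1, 5, 2, 3, 4, 1, 4, 8, 3, 16; the maximum is 16.

16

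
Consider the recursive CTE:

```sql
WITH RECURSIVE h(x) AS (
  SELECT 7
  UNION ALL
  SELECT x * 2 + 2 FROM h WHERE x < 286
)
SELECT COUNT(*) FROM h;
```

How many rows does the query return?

Base: x=7.
Iteration 1: 7 < 286 holds -> x = 7 * 2 + 2 = 16.
Iteration 2: 16 < 286 holds -> x = 16 * 2 + 2 = 34.
Iteration 3: 34 < 286 holds -> x = 34 * 2 + 2 = 70.
Iteration 4: 70 < 286 holds -> x = 70 * 2 + 2 = 142.
Iteration 5: 142 < 286 holds -> x = 142 * 2 + 2 = 286.
Iteration 6: 286 < 286 fails; recursion stops.
Total rows emitted: 6.

6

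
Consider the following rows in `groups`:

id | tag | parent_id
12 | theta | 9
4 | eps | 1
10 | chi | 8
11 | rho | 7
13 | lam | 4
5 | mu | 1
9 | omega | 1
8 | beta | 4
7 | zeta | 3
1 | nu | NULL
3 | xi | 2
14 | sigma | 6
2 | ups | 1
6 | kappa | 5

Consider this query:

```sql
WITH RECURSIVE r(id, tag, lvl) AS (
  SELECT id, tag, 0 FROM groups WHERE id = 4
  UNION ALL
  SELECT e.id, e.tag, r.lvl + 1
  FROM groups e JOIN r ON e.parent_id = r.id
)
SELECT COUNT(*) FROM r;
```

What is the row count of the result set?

Base: id=4 (eps) at lvl 0.
Iteration 1: rows with parent_id in {4} -> beta (id 8, lvl 1), lam (id 13, lvl 1).
Iteration 2: rows with parent_id in {8,13} -> chi (id 10, lvl 2).
Iteration 3: no rows with parent_id in {10}; recursion stops.
Total rows emitted: 4.

4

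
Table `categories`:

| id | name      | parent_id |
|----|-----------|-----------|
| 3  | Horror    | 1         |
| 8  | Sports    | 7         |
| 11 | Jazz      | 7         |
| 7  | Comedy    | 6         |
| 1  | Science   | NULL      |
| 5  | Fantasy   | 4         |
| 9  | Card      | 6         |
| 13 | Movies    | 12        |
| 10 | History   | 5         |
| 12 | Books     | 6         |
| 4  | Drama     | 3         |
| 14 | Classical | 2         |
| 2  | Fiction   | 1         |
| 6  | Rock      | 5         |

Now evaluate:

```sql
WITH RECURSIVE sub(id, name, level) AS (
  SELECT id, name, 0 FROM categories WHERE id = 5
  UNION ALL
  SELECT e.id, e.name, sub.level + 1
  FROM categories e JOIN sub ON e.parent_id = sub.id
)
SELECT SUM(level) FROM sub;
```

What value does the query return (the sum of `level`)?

Base: id=5 (Fantasy) at level 0.
Iteration 1: rows with parent_id in {5} -> Rock (id 6, level 1), History (id 10, level 1).
Iteration 2: rows with parent_id in {6,10} -> Comedy (id 7, level 2), Card (id 9, level 2), Books (id 12, level 2).
Iteration 3: rows with parent_id in {7,9,12} -> Sports (id 8, level 3), Jazz (id 11, level 3), Movies (id 13, level 3).
Iteration 4: no rows with parent_id in {8,11,13}; recursion stops.
SUM(level) = 0 + 1 + 1 + 2 + 2 + 2 + 3 + 3 + 3 = 17.

17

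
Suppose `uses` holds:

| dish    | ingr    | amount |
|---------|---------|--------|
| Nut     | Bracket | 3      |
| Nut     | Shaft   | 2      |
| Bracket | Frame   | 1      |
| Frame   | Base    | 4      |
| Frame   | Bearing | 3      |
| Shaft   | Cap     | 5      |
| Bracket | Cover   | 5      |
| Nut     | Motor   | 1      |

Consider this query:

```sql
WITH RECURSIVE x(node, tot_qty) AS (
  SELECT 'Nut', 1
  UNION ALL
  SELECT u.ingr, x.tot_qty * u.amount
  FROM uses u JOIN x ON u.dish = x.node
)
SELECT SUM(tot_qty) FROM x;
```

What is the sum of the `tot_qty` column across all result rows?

Base: (Nut, tot_qty=1).
Iteration 1: components of {Nut} -> Bracket = 1*3 = 3, Motor = 1*1 = 1, Shaft = 1*2 = 2.
Iteration 2: components of {Bracket,Motor,Shaft} -> Cap = 2*5 = 10, Cover = 3*5 = 15, Frame = 3*1 = 3.
Iteration 3: components of {Cap,Cover,Frame} -> Base = 3*4 = 12, Bearing = 3*3 = 9.
Iteration 4: no further components; recursion stops.
SUM(tot_qty) = 1 + 3 + 2 + 1 + 3 + 15 + 10 + 12 + 9 = 56.

56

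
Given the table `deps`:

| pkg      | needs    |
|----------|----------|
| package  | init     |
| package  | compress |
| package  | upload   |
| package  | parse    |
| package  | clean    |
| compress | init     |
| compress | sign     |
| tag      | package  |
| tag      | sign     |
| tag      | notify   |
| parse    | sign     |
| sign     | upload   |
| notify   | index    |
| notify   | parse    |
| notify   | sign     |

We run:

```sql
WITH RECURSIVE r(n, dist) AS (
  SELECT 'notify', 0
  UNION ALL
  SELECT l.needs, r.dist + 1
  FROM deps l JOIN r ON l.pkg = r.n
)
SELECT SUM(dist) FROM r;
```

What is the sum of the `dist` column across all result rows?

Base: (notify, dist=0).
Iteration 1: edges from {notify} -> (index, dist=1), (parse, dist=1), (sign, dist=1).
Iteration 2: edges from {index,parse,sign} -> (sign, dist=2), (upload, dist=2).
Iteration 3: edges from {sign,upload} -> (upload, dist=3).
Iteration 4: no outgoing edges from {upload}; recursion stops.
SUM(dist) = 0 + 1 + 1 + 1 + 2 + 2 + 3 = 10.

10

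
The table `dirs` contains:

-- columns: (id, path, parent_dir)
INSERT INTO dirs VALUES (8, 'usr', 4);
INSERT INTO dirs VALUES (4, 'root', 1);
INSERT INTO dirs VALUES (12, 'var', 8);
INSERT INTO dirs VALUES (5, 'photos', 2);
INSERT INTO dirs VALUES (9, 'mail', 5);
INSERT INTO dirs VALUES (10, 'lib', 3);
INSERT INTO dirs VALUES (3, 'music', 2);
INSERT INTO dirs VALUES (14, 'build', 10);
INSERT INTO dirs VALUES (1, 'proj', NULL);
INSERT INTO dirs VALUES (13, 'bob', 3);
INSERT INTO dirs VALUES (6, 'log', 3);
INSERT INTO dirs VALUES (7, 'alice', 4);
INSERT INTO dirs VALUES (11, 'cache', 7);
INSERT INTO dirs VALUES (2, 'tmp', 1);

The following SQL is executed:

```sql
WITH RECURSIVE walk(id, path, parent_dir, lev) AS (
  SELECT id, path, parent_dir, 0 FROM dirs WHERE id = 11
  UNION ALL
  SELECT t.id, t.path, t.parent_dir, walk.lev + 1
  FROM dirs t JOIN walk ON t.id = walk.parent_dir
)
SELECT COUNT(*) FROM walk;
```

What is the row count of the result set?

4

Base: id=11 (cache), parent_dir=7, lev 0.
Iteration 1: join on id=7 -> alice (id 7, parent_dir=4, lev 1).
Iteration 2: join on id=4 -> root (id 4, parent_dir=1, lev 2).
Iteration 3: join on id=1 -> proj (id 1, parent_dir=NULL, lev 3).
Iteration 4: parent_dir is NULL; no match; recursion stops.
Total rows emitted: 4.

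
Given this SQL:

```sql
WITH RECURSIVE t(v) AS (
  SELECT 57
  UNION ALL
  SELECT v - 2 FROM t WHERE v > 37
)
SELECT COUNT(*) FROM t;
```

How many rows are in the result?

Base: v=57.
Iteration 1: 57 > 37 holds -> v = 57 - 2 = 55.
Iteration 2: 55 > 37 holds -> v = 55 - 2 = 53.
Iteration 3: 53 > 37 holds -> v = 53 - 2 = 51.
Iteration 4: 51 > 37 holds -> v = 51 - 2 = 49.
Iteration 5: 49 > 37 holds -> v = 49 - 2 = 47.
Iteration 6: 47 > 37 holds -> v = 47 - 2 = 45.
Iteration 7: 45 > 37 holds -> v = 45 - 2 = 43.
Iteration 8: 43 > 37 holds -> v = 43 - 2 = 41.
Iteration 9: 41 > 37 holds -> v = 41 - 2 = 39.
Iteration 10: 39 > 37 holds -> v = 39 - 2 = 37.
Iteration 11: 37 > 37 fails; recursion stops.
Total rows emitted: 11.

11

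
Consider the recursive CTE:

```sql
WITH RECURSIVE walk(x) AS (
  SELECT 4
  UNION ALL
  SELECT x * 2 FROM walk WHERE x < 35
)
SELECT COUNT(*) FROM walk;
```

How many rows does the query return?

5

Base: x=4.
Iteration 1: 4 < 35 holds -> x = 4 * 2 = 8.
Iteration 2: 8 < 35 holds -> x = 8 * 2 = 16.
Iteration 3: 16 < 35 holds -> x = 16 * 2 = 32.
Iteration 4: 32 < 35 holds -> x = 32 * 2 = 64.
Iteration 5: 64 < 35 fails; recursion stops.
Total rows emitted: 5.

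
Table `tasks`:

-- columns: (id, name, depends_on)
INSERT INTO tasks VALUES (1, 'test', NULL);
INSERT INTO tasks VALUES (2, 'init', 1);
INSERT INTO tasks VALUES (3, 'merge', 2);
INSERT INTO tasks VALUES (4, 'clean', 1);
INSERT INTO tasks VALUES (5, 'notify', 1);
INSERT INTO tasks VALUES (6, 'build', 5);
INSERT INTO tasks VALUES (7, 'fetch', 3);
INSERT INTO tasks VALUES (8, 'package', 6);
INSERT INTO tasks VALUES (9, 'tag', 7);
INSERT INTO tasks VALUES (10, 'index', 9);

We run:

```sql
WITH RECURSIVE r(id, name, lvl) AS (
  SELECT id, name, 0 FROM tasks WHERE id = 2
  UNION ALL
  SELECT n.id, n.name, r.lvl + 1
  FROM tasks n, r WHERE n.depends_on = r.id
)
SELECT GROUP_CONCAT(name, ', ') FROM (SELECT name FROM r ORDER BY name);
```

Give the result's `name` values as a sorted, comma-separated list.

fetch, index, init, merge, tag

Base: id=2 (init) at lvl 0.
Iteration 1: rows with depends_on in {2} -> merge (id 3, lvl 1).
Iteration 2: rows with depends_on in {3} -> fetch (id 7, lvl 2).
Iteration 3: rows with depends_on in {7} -> tag (id 9, lvl 3).
Iteration 4: rows with depends_on in {9} -> index (id 10, lvl 4).
Iteration 5: no rows with depends_on in {10}; recursion stops.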